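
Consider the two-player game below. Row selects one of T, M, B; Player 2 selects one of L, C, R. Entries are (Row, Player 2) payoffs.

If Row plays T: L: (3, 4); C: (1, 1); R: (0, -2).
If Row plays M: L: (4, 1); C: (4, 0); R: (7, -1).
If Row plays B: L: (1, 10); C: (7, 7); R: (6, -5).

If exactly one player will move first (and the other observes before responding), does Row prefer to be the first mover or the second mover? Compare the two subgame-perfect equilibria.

If Row leads: Player 2's best replies are T→L, M→L, B→L; Row's induced payoffs 3, 4, 1; outcome (M, L), payoffs (4, 1).
If Player 2 leads: Row's best replies are L→M, C→B, R→M; Player 2's induced payoffs 1, 7, -1; outcome (B, C), payoffs (7, 7).
Row gets 4 moving first and 7 moving second, so Row prefers to move second.

second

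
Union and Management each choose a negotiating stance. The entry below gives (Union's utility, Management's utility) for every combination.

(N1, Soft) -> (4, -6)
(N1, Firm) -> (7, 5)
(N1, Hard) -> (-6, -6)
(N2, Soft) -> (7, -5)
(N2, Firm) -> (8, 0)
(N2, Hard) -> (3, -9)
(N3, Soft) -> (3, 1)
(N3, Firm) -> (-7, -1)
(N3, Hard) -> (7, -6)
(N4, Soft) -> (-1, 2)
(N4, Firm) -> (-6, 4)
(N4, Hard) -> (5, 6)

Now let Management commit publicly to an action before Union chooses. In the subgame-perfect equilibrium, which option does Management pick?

Union best-responds to each possible Management move:
- Soft → Union plays N2 (best of 4, 7, 3, -1); Management gets -5.
- Firm → Union plays N2 (best of 7, 8, -7, -6); Management gets 0.
- Hard → Union plays N3 (best of -6, 3, 7, 5); Management gets -6.
Among -5, 0, -6, the best is 0 at Firm. Subgame-perfect outcome: (N2, Firm) with payoffs (8, 0).

Firm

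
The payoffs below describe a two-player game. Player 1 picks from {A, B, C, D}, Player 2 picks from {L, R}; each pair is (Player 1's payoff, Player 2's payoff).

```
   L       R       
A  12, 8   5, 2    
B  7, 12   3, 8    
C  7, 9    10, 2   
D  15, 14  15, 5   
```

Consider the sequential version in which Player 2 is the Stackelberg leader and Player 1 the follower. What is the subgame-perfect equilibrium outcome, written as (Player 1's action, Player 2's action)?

(D, L)

Player 1 best-responds to each possible Player 2 move:
- L: Player 1 compares 12, 7, 7, 15 and picks D; Player 2 would get 14.
- R: Player 1 compares 5, 3, 10, 15 and picks D; Player 2 would get 5.
Player 2's induced payoffs are 14, 5, so Player 2 commits to L. Subgame-perfect outcome: (D, L) with payoffs (15, 14).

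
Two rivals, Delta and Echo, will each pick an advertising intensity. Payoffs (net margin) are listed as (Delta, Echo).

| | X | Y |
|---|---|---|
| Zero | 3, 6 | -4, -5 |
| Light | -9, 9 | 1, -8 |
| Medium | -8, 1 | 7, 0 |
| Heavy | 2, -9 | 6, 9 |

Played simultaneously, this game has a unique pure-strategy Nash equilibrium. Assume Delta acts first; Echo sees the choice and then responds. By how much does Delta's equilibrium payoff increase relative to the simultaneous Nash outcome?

Solve by backward induction (Delta leads).
- Zero → Echo plays X (best of 6, -5); Delta gets 3.
- Light → Echo plays X (best of 9, -8); Delta gets -9.
- Medium → Echo plays X (best of 1, 0); Delta gets -8.
- Heavy → Echo plays Y (best of -9, 9); Delta gets 6.
Delta's induced payoffs are 3, -9, -8, 6, so Delta commits to Heavy. Subgame-perfect outcome: (Heavy, Y) with payoffs (6, 9).
Now find the simultaneous Nash equilibrium.
Delta's best replies: X→Zero; Y→Medium.
Echo's best replies: Zero→X; Light→X; Medium→X; Heavy→Y.
Only (Zero, X) has each player best-responding; Nash payoffs (3, 6).
Delta's commitment gain: 6 − 3 = 3.

3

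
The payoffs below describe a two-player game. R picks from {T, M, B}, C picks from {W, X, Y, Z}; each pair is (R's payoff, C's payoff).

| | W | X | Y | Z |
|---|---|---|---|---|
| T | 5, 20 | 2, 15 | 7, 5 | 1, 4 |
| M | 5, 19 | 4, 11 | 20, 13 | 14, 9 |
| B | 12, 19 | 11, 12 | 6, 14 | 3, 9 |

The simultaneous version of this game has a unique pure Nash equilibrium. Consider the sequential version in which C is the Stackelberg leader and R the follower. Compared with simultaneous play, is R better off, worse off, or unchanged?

unchanged

R best-responds to each possible C move:
- W → R plays B (best of 5, 5, 12); C gets 19.
- X → R plays B (best of 2, 4, 11); C gets 12.
- Y → R plays M (best of 7, 20, 6); C gets 13.
- Z → R plays M (best of 1, 14, 3); C gets 9.
Maximizing over 19, 12, 13, 9, C chooses W. Subgame-perfect outcome: (B, W) with payoffs (12, 19).
Now find the simultaneous Nash equilibrium.
R's best replies: W→B; X→B; Y→M; Z→M.
C's best replies: T→W; M→W; B→W.
Only (B, W) has each player best-responding; Nash payoffs (12, 19).
R earns 12 sequentially versus 12 at the Nash outcome: unchanged.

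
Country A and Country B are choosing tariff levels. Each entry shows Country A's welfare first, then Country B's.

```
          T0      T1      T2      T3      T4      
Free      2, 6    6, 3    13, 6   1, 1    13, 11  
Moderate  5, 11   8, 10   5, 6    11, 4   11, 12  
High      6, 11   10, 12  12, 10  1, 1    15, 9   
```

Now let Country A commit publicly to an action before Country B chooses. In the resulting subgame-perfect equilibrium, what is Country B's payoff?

Work backward from Country B's decision.
- Free: Country B compares 6, 3, 6, 1, 11 and picks T4; Country A would get 13.
- Moderate: Country B compares 11, 10, 6, 4, 12 and picks T4; Country A would get 11.
- High: Country B compares 11, 12, 10, 1, 9 and picks T1; Country A would get 10.
Maximizing over 13, 11, 10, Country A chooses Free. Subgame-perfect outcome: (Free, T4) with payoffs (13, 11).

11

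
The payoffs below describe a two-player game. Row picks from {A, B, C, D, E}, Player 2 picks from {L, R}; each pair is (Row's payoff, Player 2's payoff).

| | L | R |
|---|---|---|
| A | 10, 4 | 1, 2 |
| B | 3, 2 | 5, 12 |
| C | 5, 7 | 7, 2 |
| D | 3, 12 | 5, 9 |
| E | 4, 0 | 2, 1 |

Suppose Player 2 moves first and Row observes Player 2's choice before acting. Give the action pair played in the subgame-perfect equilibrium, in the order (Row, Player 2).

Row best-responds to each possible Player 2 move:
- L: Row compares 10, 3, 5, 3, 4 and picks A; Player 2 would get 4.
- R: Row compares 1, 5, 7, 5, 2 and picks C; Player 2 would get 2.
Maximizing over 4, 2, Player 2 chooses L. Subgame-perfect outcome: (A, L) with payoffs (10, 4).

(A, L)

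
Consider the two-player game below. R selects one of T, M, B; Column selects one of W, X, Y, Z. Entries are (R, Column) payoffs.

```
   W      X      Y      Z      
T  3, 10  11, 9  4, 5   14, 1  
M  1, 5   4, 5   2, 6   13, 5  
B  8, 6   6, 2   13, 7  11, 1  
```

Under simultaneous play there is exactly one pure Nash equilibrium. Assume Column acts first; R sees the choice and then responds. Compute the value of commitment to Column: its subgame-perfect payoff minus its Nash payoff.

Work backward from R's decision.
- W: BR = B, leader payoff 6.
- X: BR = T, leader payoff 9.
- Y: BR = B, leader payoff 7.
- Z: BR = T, leader payoff 1.
Column's induced payoffs are 6, 9, 7, 1, so Column commits to X. Subgame-perfect outcome: (T, X) with payoffs (11, 9).
Under simultaneous play:
R's best replies: W→B; X→T; Y→B; Z→T.
Column's best replies: T→W; M→Y; B→Y.
Only (B, Y) has each player best-responding; Nash payoffs (13, 7).
Column's commitment gain: 9 − 7 = 2.

2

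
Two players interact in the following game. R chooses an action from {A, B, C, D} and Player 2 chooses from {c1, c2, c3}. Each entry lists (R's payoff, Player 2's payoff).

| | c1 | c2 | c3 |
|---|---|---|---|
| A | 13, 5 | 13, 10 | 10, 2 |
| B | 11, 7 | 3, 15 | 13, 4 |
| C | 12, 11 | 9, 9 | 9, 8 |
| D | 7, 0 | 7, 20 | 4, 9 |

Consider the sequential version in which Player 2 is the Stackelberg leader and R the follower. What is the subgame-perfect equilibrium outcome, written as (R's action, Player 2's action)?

Solve by backward induction (Player 2 leads).
- c1: BR = A, leader payoff 5.
- c2: BR = A, leader payoff 10.
- c3: BR = B, leader payoff 4.
Maximizing over 5, 10, 4, Player 2 chooses c2. Subgame-perfect outcome: (A, c2) with payoffs (13, 10).

(A, c2)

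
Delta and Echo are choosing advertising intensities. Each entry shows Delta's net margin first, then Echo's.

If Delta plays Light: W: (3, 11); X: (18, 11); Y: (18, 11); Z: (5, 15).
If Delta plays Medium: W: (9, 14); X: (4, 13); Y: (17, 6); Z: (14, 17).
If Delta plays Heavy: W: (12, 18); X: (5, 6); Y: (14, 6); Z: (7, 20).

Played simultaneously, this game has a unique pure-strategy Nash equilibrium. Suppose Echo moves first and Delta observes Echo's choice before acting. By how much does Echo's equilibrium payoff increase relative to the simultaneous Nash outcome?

Work backward from Delta's decision.
- W: BR = Heavy, leader payoff 18.
- X: BR = Light, leader payoff 11.
- Y: BR = Light, leader payoff 11.
- Z: BR = Medium, leader payoff 17.
Echo's induced payoffs are 18, 11, 11, 17, so Echo commits to W. Subgame-perfect outcome: (Heavy, W) with payoffs (12, 18).
For the simultaneous game, intersect best replies.
Delta's best replies: W→Heavy; X→Light; Y→Light; Z→Medium.
Echo's best replies: Light→Z; Medium→Z; Heavy→Z.
The unique mutual best reply is (Medium, Z), giving (14, 17).
Echo's commitment gain: 18 − 17 = 1.

1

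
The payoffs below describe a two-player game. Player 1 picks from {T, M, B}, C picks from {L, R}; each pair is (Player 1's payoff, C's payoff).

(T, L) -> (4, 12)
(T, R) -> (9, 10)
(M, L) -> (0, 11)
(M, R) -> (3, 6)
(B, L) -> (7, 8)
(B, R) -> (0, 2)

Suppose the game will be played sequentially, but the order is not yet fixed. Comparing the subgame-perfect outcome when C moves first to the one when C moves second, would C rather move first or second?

first

If Player 1 leads: C's best replies are T→L, M→L, B→L; Player 1's induced payoffs 4, 0, 7; outcome (B, L), payoffs (7, 8).
If C leads: Player 1's best replies are L→B, R→T; C's induced payoffs 8, 10; outcome (T, R), payoffs (9, 10).
C gets 10 moving first and 8 moving second, so C prefers to move first.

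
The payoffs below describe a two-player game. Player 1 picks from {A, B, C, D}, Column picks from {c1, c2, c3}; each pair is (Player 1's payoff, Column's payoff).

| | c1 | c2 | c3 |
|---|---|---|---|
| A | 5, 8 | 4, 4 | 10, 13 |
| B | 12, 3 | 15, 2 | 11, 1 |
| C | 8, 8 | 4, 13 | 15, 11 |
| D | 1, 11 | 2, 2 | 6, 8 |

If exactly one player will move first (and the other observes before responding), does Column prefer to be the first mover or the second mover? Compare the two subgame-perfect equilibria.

first

If Player 1 leads: Column's best replies are A→c3, B→c1, C→c2, D→c1; Player 1's induced payoffs 10, 12, 4, 1; outcome (B, c1), payoffs (12, 3).
If Column leads: Player 1's best replies are c1→B, c2→B, c3→C; Column's induced payoffs 3, 2, 11; outcome (C, c3), payoffs (15, 11).
Column gets 11 moving first and 3 moving second, so Column prefers to move first.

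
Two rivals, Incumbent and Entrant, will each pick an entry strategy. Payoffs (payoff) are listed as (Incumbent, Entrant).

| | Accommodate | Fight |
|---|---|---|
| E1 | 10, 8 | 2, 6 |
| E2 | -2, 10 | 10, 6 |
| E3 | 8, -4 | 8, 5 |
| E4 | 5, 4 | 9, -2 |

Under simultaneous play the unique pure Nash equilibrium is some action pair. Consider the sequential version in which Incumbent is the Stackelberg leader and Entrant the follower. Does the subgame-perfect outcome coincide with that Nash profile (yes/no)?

yes

Backward induction with Incumbent moving first.
- E1 → Entrant plays Accommodate (best of 8, 6); Incumbent gets 10.
- E2 → Entrant plays Accommodate (best of 10, 6); Incumbent gets -2.
- E3 → Entrant plays Fight (best of -4, 5); Incumbent gets 8.
- E4 → Entrant plays Accommodate (best of 4, -2); Incumbent gets 5.
Among 10, -2, 8, 5, the best is 10 at E1. Subgame-perfect outcome: (E1, Accommodate) with payoffs (10, 8).
For the simultaneous game, intersect best replies.
Incumbent's best replies: Accommodate→E1; Fight→E2.
Entrant's best replies: E1→Accommodate; E2→Accommodate; E3→Fight; E4→Accommodate.
The unique mutual best reply is (E1, Accommodate), giving (10, 8).
Sequential outcome (E1, Accommodate) coincides with the Nash profile (E1, Accommodate).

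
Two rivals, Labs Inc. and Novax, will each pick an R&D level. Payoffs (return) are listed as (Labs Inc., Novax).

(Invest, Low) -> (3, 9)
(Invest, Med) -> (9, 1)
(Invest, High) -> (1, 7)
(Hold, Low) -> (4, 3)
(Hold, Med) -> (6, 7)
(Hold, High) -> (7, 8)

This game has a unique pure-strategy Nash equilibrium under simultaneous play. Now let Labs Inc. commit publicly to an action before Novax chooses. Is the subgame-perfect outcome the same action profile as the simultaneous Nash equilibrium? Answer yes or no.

Backward induction with Labs Inc. moving first.
- Invest → Novax plays Low (best of 9, 1, 7); Labs Inc. gets 3.
- Hold → Novax plays High (best of 3, 7, 8); Labs Inc. gets 7.
Among 3, 7, the best is 7 at Hold. Subgame-perfect outcome: (Hold, High) with payoffs (7, 8).
Now find the simultaneous Nash equilibrium.
Labs Inc.'s best replies: Low→Hold; Med→Invest; High→Hold.
Novax's best replies: Invest→Low; Hold→High.
The unique mutual best reply is (Hold, High), giving (7, 8).
Sequential outcome (Hold, High) coincides with the Nash profile (Hold, High).

yes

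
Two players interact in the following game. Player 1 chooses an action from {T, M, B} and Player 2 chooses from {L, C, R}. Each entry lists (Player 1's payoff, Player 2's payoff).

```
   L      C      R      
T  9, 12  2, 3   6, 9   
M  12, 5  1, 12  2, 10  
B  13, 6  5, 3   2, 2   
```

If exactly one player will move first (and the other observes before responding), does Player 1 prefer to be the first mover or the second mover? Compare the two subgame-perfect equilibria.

If Player 1 leads: Player 2's best replies are T→L, M→C, B→L; Player 1's induced payoffs 9, 1, 13; outcome (B, L), payoffs (13, 6).
If Player 2 leads: Player 1's best replies are L→B, C→B, R→T; Player 2's induced payoffs 6, 3, 9; outcome (T, R), payoffs (6, 9).
Player 1 gets 13 moving first and 6 moving second, so Player 1 prefers to move first.

first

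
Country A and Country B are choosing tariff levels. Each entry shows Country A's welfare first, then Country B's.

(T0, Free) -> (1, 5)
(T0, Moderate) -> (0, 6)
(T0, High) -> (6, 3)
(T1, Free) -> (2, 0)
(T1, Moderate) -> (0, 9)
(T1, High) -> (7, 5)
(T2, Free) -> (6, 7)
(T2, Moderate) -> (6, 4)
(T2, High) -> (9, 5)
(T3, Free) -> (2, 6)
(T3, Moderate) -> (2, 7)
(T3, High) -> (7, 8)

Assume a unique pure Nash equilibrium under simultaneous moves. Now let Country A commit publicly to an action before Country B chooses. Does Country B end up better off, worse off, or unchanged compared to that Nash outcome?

Backward induction with Country A moving first.
- T0: BR = Moderate, leader payoff 0.
- T1: BR = Moderate, leader payoff 0.
- T2: BR = Free, leader payoff 6.
- T3: BR = High, leader payoff 7.
Maximizing over 0, 0, 6, 7, Country A chooses T3. Subgame-perfect outcome: (T3, High) with payoffs (7, 8).
For the simultaneous game, intersect best replies.
Country A's best replies: Free→T2; Moderate→T2; High→T2.
Country B's best replies: T0→Moderate; T1→Moderate; T2→Free; T3→High.
The unique mutual best reply is (T2, Free), giving (6, 7).
Country B earns 8 sequentially versus 7 at the Nash outcome: better off.

better off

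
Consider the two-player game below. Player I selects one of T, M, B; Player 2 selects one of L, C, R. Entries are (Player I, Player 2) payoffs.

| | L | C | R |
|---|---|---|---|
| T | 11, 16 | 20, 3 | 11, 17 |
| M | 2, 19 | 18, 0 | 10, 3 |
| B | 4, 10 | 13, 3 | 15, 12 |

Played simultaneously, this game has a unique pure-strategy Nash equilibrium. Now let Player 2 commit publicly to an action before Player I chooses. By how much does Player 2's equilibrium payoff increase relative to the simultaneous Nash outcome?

Player I best-responds to each possible Player 2 move:
- L: Player I compares 11, 2, 4 and picks T; Player 2 would get 16.
- C: Player I compares 20, 18, 13 and picks T; Player 2 would get 3.
- R: Player I compares 11, 10, 15 and picks B; Player 2 would get 12.
Maximizing over 16, 3, 12, Player 2 chooses L. Subgame-perfect outcome: (T, L) with payoffs (11, 16).
For the simultaneous game, intersect best replies.
Player I's best replies: L→T; C→T; R→B.
Player 2's best replies: T→R; M→L; B→R.
The unique mutual best reply is (B, R), giving (15, 12).
Player 2's commitment gain: 16 − 12 = 4.

4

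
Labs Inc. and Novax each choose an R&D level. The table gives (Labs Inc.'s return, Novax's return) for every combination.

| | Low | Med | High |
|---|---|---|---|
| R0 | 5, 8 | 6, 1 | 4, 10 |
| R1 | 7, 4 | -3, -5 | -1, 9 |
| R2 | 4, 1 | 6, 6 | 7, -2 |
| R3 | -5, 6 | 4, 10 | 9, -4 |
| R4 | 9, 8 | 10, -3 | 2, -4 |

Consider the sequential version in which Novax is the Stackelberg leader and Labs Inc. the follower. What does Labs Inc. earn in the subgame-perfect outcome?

9

Backward induction with Novax moving first.
- Low: Labs Inc. compares 5, 7, 4, -5, 9 and picks R4; Novax would get 8.
- Med: Labs Inc. compares 6, -3, 6, 4, 10 and picks R4; Novax would get -3.
- High: Labs Inc. compares 4, -1, 7, 9, 2 and picks R3; Novax would get -4.
Among 8, -3, -4, the best is 8 at Low. Subgame-perfect outcome: (R4, Low) with payoffs (9, 8).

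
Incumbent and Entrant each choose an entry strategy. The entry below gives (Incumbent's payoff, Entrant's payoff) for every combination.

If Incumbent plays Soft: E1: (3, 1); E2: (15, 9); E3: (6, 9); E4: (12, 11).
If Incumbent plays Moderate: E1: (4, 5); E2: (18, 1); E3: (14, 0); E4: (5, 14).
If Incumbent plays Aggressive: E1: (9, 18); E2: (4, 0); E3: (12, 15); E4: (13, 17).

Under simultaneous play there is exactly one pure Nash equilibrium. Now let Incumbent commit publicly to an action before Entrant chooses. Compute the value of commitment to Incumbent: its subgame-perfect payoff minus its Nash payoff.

Work backward from Entrant's decision.
- Soft: Entrant compares 1, 9, 9, 11 and picks E4; Incumbent would get 12.
- Moderate: Entrant compares 5, 1, 0, 14 and picks E4; Incumbent would get 5.
- Aggressive: Entrant compares 18, 0, 15, 17 and picks E1; Incumbent would get 9.
Maximizing over 12, 5, 9, Incumbent chooses Soft. Subgame-perfect outcome: (Soft, E4) with payoffs (12, 11).
Under simultaneous play:
Incumbent's best replies: E1→Aggressive; E2→Moderate; E3→Moderate; E4→Aggressive.
Entrant's best replies: Soft→E4; Moderate→E4; Aggressive→E1.
The unique mutual best reply is (Aggressive, E1), giving (9, 18).
Incumbent's commitment gain: 12 − 9 = 3.

3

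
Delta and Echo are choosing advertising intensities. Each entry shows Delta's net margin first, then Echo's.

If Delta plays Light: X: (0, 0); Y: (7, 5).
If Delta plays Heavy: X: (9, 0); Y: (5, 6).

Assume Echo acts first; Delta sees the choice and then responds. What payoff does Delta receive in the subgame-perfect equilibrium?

7

Backward induction with Echo moving first.
- X: Delta compares 0, 9 and picks Heavy; Echo would get 0.
- Y: Delta compares 7, 5 and picks Light; Echo would get 5.
Among 0, 5, the best is 5 at Y. Subgame-perfect outcome: (Light, Y) with payoffs (7, 5).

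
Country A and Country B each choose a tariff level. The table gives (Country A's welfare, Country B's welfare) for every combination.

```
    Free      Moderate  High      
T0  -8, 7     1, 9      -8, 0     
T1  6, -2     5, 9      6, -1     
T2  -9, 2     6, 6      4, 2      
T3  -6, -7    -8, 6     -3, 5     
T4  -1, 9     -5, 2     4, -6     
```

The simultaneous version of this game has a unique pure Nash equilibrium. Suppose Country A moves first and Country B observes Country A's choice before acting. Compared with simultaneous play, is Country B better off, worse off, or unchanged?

unchanged

Country B best-responds to each possible Country A move:
- T0: BR = Moderate, leader payoff 1.
- T1: BR = Moderate, leader payoff 5.
- T2: BR = Moderate, leader payoff 6.
- T3: BR = Moderate, leader payoff -8.
- T4: BR = Free, leader payoff -1.
Maximizing over 1, 5, 6, -8, -1, Country A chooses T2. Subgame-perfect outcome: (T2, Moderate) with payoffs (6, 6).
Now find the simultaneous Nash equilibrium.
Country A's best replies: Free→T1; Moderate→T2; High→T1.
Country B's best replies: T0→Moderate; T1→Moderate; T2→Moderate; T3→Moderate; T4→Free.
Only (T2, Moderate) has each player best-responding; Nash payoffs (6, 6).
Country B earns 6 sequentially versus 6 at the Nash outcome: unchanged.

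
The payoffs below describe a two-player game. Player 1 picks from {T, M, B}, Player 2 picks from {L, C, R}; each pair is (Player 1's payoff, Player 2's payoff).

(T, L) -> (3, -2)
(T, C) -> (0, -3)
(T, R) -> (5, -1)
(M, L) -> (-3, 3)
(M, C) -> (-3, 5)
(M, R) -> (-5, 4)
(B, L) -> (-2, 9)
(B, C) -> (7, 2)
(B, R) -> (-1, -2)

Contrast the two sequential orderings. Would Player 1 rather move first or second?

If Player 1 leads: Player 2's best replies are T→R, M→C, B→L; Player 1's induced payoffs 5, -3, -2; outcome (T, R), payoffs (5, -1).
If Player 2 leads: Player 1's best replies are L→T, C→B, R→T; Player 2's induced payoffs -2, 2, -1; outcome (B, C), payoffs (7, 2).
Player 1 gets 5 moving first and 7 moving second, so Player 1 prefers to move second.

second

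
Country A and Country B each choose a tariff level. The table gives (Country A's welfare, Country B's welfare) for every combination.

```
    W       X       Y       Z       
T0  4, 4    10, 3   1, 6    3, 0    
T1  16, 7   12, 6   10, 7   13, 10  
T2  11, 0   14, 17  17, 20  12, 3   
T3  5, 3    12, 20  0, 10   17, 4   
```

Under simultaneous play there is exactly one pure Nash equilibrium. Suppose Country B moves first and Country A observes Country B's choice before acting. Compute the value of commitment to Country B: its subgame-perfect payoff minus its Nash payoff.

Work backward from Country A's decision.
- W → Country A plays T1 (best of 4, 16, 11, 5); Country B gets 7.
- X → Country A plays T2 (best of 10, 12, 14, 12); Country B gets 17.
- Y → Country A plays T2 (best of 1, 10, 17, 0); Country B gets 20.
- Z → Country A plays T3 (best of 3, 13, 12, 17); Country B gets 4.
Among 7, 17, 20, 4, the best is 20 at Y. Subgame-perfect outcome: (T2, Y) with payoffs (17, 20).
Under simultaneous play:
Country A's best replies: W→T1; X→T2; Y→T2; Z→T3.
Country B's best replies: T0→Y; T1→Z; T2→Y; T3→X.
Only (T2, Y) has each player best-responding; Nash payoffs (17, 20).
Country B's commitment gain: 20 − 20 = 0.

0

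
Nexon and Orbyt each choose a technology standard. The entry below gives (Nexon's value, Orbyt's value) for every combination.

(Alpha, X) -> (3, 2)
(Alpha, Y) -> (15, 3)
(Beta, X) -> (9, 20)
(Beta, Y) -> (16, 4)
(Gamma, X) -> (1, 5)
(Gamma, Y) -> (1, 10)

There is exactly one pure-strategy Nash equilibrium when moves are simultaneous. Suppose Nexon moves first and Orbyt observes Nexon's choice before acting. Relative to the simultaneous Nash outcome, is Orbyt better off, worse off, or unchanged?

worse off

Work backward from Orbyt's decision.
- Alpha → Orbyt plays Y (best of 2, 3); Nexon gets 15.
- Beta → Orbyt plays X (best of 20, 4); Nexon gets 9.
- Gamma → Orbyt plays Y (best of 5, 10); Nexon gets 1.
Maximizing over 15, 9, 1, Nexon chooses Alpha. Subgame-perfect outcome: (Alpha, Y) with payoffs (15, 3).
Under simultaneous play:
Nexon's best replies: X→Beta; Y→Beta.
Orbyt's best replies: Alpha→Y; Beta→X; Gamma→Y.
The unique mutual best reply is (Beta, X), giving (9, 20).
Orbyt earns 3 sequentially versus 20 at the Nash outcome: worse off.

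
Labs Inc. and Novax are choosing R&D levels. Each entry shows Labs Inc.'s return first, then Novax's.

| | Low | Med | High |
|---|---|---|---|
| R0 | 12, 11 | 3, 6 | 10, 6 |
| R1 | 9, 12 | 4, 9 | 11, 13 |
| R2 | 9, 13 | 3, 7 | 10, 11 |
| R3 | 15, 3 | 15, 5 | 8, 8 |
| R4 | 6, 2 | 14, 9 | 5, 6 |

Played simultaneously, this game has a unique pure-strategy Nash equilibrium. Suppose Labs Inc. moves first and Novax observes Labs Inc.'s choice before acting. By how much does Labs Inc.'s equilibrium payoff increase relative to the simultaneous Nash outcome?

Work backward from Novax's decision.
- R0 → Novax plays Low (best of 11, 6, 6); Labs Inc. gets 12.
- R1 → Novax plays High (best of 12, 9, 13); Labs Inc. gets 11.
- R2 → Novax plays Low (best of 13, 7, 11); Labs Inc. gets 9.
- R3 → Novax plays High (best of 3, 5, 8); Labs Inc. gets 8.
- R4 → Novax plays Med (best of 2, 9, 6); Labs Inc. gets 14.
Maximizing over 12, 11, 9, 8, 14, Labs Inc. chooses R4. Subgame-perfect outcome: (R4, Med) with payoffs (14, 9).
Under simultaneous play:
Labs Inc.'s best replies: Low→R3; Med→R3; High→R1.
Novax's best replies: R0→Low; R1→High; R2→Low; R3→High; R4→Med.
The unique mutual best reply is (R1, High), giving (11, 13).
Labs Inc.'s commitment gain: 14 − 11 = 3.

3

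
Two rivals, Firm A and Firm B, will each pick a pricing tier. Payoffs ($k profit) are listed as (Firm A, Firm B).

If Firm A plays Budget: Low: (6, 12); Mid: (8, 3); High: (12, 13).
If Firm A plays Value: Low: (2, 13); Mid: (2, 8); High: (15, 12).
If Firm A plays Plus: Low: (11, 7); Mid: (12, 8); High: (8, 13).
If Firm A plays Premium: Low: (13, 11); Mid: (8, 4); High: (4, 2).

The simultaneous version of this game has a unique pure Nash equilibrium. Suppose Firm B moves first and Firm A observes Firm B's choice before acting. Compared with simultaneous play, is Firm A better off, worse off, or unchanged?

Solve by backward induction (Firm B leads).
- Low: BR = Premium, leader payoff 11.
- Mid: BR = Plus, leader payoff 8.
- High: BR = Value, leader payoff 12.
Maximizing over 11, 8, 12, Firm B chooses High. Subgame-perfect outcome: (Value, High) with payoffs (15, 12).
Under simultaneous play:
Firm A's best replies: Low→Premium; Mid→Plus; High→Value.
Firm B's best replies: Budget→High; Value→Low; Plus→High; Premium→Low.
The unique mutual best reply is (Premium, Low), giving (13, 11).
Firm A earns 15 sequentially versus 13 at the Nash outcome: better off.

better off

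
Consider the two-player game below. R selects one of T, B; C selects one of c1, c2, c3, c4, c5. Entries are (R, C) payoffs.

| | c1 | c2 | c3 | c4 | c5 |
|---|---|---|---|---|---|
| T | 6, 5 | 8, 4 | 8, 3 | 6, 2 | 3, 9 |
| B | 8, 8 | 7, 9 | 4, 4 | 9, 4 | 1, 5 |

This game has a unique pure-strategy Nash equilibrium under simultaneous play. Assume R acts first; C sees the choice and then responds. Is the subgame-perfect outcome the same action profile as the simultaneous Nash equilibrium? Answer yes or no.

Backward induction with R moving first.
- T: BR = c5, leader payoff 3.
- B: BR = c2, leader payoff 7.
Maximizing over 3, 7, R chooses B. Subgame-perfect outcome: (B, c2) with payoffs (7, 9).
For the simultaneous game, intersect best replies.
R's best replies: c1→B; c2→T; c3→T; c4→B; c5→T.
C's best replies: T→c5; B→c2.
The unique mutual best reply is (T, c5), giving (3, 9).
Sequential outcome (B, c2) differs from the Nash profile (T, c5).

no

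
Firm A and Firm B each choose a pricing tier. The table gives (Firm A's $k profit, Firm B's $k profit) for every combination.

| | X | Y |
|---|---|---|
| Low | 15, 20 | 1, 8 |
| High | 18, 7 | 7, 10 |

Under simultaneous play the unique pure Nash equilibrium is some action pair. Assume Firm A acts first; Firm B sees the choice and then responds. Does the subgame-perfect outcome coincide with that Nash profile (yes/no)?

Solve by backward induction (Firm A leads).
- Low: BR = X, leader payoff 15.
- High: BR = Y, leader payoff 7.
Among 15, 7, the best is 15 at Low. Subgame-perfect outcome: (Low, X) with payoffs (15, 20).
Under simultaneous play:
Firm A's best replies: X→High; Y→High.
Firm B's best replies: Low→X; High→Y.
Only (High, Y) has each player best-responding; Nash payoffs (7, 10).
Sequential outcome (Low, X) differs from the Nash profile (High, Y).

no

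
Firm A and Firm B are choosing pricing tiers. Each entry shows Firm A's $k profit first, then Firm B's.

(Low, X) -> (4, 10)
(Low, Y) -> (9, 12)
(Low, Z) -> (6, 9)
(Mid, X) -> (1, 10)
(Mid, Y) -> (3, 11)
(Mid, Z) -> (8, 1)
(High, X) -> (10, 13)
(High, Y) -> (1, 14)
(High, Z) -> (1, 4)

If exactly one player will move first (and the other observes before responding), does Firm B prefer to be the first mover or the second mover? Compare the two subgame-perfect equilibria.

first

If Firm A leads: Firm B's best replies are Low→Y, Mid→Y, High→Y; Firm A's induced payoffs 9, 3, 1; outcome (Low, Y), payoffs (9, 12).
If Firm B leads: Firm A's best replies are X→High, Y→Low, Z→Mid; Firm B's induced payoffs 13, 12, 1; outcome (High, X), payoffs (10, 13).
Firm B gets 13 moving first and 12 moving second, so Firm B prefers to move first.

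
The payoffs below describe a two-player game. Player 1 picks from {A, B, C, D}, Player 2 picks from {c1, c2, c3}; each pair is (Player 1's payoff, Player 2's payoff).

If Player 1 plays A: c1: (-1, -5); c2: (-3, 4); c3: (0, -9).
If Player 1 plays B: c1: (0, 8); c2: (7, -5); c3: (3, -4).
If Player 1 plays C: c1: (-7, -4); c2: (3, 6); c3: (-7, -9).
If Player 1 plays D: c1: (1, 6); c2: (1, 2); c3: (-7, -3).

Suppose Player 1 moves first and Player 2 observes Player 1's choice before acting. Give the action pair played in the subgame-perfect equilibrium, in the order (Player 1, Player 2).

(C, c2)

Solve by backward induction (Player 1 leads).
- A → Player 2 plays c2 (best of -5, 4, -9); Player 1 gets -3.
- B → Player 2 plays c1 (best of 8, -5, -4); Player 1 gets 0.
- C → Player 2 plays c2 (best of -4, 6, -9); Player 1 gets 3.
- D → Player 2 plays c1 (best of 6, 2, -3); Player 1 gets 1.
Among -3, 0, 3, 1, the best is 3 at C. Subgame-perfect outcome: (C, c2) with payoffs (3, 6).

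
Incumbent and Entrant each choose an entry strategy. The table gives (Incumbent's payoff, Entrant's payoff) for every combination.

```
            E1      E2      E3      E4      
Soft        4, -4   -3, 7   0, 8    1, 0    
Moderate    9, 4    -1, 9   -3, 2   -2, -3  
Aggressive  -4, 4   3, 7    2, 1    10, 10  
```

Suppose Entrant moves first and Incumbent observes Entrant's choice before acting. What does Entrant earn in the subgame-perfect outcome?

10

Work backward from Incumbent's decision.
- E1 → Incumbent plays Moderate (best of 4, 9, -4); Entrant gets 4.
- E2 → Incumbent plays Aggressive (best of -3, -1, 3); Entrant gets 7.
- E3 → Incumbent plays Aggressive (best of 0, -3, 2); Entrant gets 1.
- E4 → Incumbent plays Aggressive (best of 1, -2, 10); Entrant gets 10.
Entrant's induced payoffs are 4, 7, 1, 10, so Entrant commits to E4. Subgame-perfect outcome: (Aggressive, E4) with payoffs (10, 10).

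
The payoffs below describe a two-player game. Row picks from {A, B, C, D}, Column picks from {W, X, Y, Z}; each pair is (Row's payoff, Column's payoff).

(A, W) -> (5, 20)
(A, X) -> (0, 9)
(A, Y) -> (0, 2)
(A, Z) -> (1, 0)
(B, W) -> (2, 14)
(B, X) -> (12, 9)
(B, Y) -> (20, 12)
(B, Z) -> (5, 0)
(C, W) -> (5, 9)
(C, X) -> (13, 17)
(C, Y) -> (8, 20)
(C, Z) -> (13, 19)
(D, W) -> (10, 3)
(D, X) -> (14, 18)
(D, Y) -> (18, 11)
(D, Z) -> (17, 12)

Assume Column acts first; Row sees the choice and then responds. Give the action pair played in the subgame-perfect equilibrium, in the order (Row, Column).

(D, X)

Row best-responds to each possible Column move:
- W: BR = D, leader payoff 3.
- X: BR = D, leader payoff 18.
- Y: BR = B, leader payoff 12.
- Z: BR = D, leader payoff 12.
Among 3, 18, 12, 12, the best is 18 at X. Subgame-perfect outcome: (D, X) with payoffs (14, 18).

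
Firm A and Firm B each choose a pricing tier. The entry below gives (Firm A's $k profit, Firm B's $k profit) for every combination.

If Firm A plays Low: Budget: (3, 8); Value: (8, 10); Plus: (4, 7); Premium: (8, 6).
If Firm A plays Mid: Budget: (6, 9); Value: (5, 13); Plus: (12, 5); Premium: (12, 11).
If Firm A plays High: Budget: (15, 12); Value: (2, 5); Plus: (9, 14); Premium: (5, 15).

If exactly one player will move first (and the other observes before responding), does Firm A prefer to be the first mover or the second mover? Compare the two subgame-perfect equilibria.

second

If Firm A leads: Firm B's best replies are Low→Value, Mid→Value, High→Premium; Firm A's induced payoffs 8, 5, 5; outcome (Low, Value), payoffs (8, 10).
If Firm B leads: Firm A's best replies are Budget→High, Value→Low, Plus→Mid, Premium→Mid; Firm B's induced payoffs 12, 10, 5, 11; outcome (High, Budget), payoffs (15, 12).
Firm A gets 8 moving first and 15 moving second, so Firm A prefers to move second.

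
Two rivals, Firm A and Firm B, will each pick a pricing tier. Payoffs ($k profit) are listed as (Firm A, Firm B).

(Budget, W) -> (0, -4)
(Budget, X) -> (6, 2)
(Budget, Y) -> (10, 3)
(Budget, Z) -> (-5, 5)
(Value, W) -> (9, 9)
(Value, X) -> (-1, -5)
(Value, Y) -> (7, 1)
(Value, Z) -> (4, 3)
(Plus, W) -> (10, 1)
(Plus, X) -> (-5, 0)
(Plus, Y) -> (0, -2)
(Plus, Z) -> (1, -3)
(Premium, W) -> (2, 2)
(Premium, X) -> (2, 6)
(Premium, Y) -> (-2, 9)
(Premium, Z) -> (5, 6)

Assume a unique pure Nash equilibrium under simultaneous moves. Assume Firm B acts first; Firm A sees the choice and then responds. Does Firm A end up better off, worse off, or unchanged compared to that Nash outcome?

Solve by backward induction (Firm B leads).
- W: Firm A compares 0, 9, 10, 2 and picks Plus; Firm B would get 1.
- X: Firm A compares 6, -1, -5, 2 and picks Budget; Firm B would get 2.
- Y: Firm A compares 10, 7, 0, -2 and picks Budget; Firm B would get 3.
- Z: Firm A compares -5, 4, 1, 5 and picks Premium; Firm B would get 6.
Firm B's induced payoffs are 1, 2, 3, 6, so Firm B commits to Z. Subgame-perfect outcome: (Premium, Z) with payoffs (5, 6).
For the simultaneous game, intersect best replies.
Firm A's best replies: W→Plus; X→Budget; Y→Budget; Z→Premium.
Firm B's best replies: Budget→Z; Value→W; Plus→W; Premium→Y.
Only (Plus, W) has each player best-responding; Nash payoffs (10, 1).
Firm A earns 5 sequentially versus 10 at the Nash outcome: worse off.

worse off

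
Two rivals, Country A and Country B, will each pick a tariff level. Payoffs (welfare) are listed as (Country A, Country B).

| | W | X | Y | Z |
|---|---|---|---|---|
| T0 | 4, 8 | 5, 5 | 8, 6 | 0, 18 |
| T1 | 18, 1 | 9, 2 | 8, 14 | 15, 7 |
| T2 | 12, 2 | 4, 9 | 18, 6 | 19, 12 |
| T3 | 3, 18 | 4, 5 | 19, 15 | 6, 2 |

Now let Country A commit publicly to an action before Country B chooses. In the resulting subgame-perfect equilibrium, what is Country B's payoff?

12

Work backward from Country B's decision.
- T0: Country B compares 8, 5, 6, 18 and picks Z; Country A would get 0.
- T1: Country B compares 1, 2, 14, 7 and picks Y; Country A would get 8.
- T2: Country B compares 2, 9, 6, 12 and picks Z; Country A would get 19.
- T3: Country B compares 18, 5, 15, 2 and picks W; Country A would get 3.
Among 0, 8, 19, 3, the best is 19 at T2. Subgame-perfect outcome: (T2, Z) with payoffs (19, 12).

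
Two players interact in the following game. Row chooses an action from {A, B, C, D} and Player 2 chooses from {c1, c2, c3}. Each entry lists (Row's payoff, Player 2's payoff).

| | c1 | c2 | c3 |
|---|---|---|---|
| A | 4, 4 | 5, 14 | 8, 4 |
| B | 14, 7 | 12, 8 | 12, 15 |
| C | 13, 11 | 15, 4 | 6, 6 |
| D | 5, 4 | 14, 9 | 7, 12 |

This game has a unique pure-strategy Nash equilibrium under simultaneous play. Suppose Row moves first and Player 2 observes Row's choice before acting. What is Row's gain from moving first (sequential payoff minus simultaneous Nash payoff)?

1

Player 2 best-responds to each possible Row move:
- A: Player 2 compares 4, 14, 4 and picks c2; Row would get 5.
- B: Player 2 compares 7, 8, 15 and picks c3; Row would get 12.
- C: Player 2 compares 11, 4, 6 and picks c1; Row would get 13.
- D: Player 2 compares 4, 9, 12 and picks c3; Row would get 7.
Among 5, 12, 13, 7, the best is 13 at C. Subgame-perfect outcome: (C, c1) with payoffs (13, 11).
Now find the simultaneous Nash equilibrium.
Row's best replies: c1→B; c2→C; c3→B.
Player 2's best replies: A→c2; B→c3; C→c1; D→c3.
Only (B, c3) has each player best-responding; Nash payoffs (12, 15).
Row's commitment gain: 13 − 12 = 1.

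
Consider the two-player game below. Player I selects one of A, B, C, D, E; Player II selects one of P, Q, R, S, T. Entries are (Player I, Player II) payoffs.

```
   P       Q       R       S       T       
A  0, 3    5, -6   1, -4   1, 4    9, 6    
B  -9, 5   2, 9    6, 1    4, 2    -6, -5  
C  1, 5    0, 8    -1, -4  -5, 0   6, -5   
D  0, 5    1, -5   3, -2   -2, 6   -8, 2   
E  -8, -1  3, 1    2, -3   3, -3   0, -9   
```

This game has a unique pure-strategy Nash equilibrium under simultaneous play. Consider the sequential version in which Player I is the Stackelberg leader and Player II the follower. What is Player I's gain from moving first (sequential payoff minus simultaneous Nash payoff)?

0

Player II best-responds to each possible Player I move:
- A → Player II plays T (best of 3, -6, -4, 4, 6); Player I gets 9.
- B → Player II plays Q (best of 5, 9, 1, 2, -5); Player I gets 2.
- C → Player II plays Q (best of 5, 8, -4, 0, -5); Player I gets 0.
- D → Player II plays S (best of 5, -5, -2, 6, 2); Player I gets -2.
- E → Player II plays Q (best of -1, 1, -3, -3, -9); Player I gets 3.
Player I's induced payoffs are 9, 2, 0, -2, 3, so Player I commits to A. Subgame-perfect outcome: (A, T) with payoffs (9, 6).
For the simultaneous game, intersect best replies.
Player I's best replies: P→C; Q→A; R→B; S→B; T→A.
Player II's best replies: A→T; B→Q; C→Q; D→S; E→Q.
The unique mutual best reply is (A, T), giving (9, 6).
Player I's commitment gain: 9 − 9 = 0.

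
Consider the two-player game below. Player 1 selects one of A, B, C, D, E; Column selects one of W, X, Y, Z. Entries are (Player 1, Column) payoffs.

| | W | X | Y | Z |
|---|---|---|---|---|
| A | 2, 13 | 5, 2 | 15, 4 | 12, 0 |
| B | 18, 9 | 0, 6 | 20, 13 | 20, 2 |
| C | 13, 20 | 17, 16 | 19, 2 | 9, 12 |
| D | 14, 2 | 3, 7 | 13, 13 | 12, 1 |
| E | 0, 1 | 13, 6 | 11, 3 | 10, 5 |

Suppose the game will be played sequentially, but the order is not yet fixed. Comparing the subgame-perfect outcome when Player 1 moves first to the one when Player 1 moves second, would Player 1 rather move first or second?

first

If Player 1 leads: Column's best replies are A→W, B→Y, C→W, D→Y, E→X; Player 1's induced payoffs 2, 20, 13, 13, 13; outcome (B, Y), payoffs (20, 13).
If Column leads: Player 1's best replies are W→B, X→C, Y→B, Z→B; Column's induced payoffs 9, 16, 13, 2; outcome (C, X), payoffs (17, 16).
Player 1 gets 20 moving first and 17 moving second, so Player 1 prefers to move first.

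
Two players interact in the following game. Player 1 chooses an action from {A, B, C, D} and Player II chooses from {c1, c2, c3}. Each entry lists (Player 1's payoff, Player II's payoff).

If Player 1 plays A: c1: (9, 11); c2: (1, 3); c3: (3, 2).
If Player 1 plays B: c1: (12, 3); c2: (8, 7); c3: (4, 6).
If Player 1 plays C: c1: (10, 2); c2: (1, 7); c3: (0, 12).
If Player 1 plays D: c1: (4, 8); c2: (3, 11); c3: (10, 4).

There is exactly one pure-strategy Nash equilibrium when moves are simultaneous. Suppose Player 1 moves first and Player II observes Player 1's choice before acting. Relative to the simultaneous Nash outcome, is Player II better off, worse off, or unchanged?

better off

Backward induction with Player 1 moving first.
- A → Player II plays c1 (best of 11, 3, 2); Player 1 gets 9.
- B → Player II plays c2 (best of 3, 7, 6); Player 1 gets 8.
- C → Player II plays c3 (best of 2, 7, 12); Player 1 gets 0.
- D → Player II plays c2 (best of 8, 11, 4); Player 1 gets 3.
Among 9, 8, 0, 3, the best is 9 at A. Subgame-perfect outcome: (A, c1) with payoffs (9, 11).
For the simultaneous game, intersect best replies.
Player 1's best replies: c1→B; c2→B; c3→D.
Player II's best replies: A→c1; B→c2; C→c3; D→c2.
The unique mutual best reply is (B, c2), giving (8, 7).
Player II earns 11 sequentially versus 7 at the Nash outcome: better off.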